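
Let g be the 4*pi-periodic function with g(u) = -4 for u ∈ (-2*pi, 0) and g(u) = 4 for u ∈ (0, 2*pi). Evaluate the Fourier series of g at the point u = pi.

4

g is continuous at u = pi with value 4, so the series converges to 4 there.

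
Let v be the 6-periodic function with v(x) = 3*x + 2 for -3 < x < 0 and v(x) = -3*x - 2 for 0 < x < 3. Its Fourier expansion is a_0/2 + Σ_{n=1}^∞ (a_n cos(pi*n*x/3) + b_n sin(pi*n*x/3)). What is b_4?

b_4 = 1/3 ∫_{-3}^{3} v(x) sin(4*pi*x/3) dx.
Split the integral at the breakpoints.
Integrating by parts (boundary term plus one more integral), an antiderivative of (3*x + 2) sin(4*pi*x/3) is -9*x*cos(4*pi*x/3)/(4*pi) + 27*sin(4*pi*x/3)/(16*pi**2) - 3*cos(4*pi*x/3)/(2*pi); evaluating from -3 to 0: ∫_{-3}^{0} (3*x + 2) sin(4*pi*x/3) dx = (-3/(2*pi)) - (21/(4*pi)) = -27/(4*pi).
Integrating by parts (boundary term plus one more integral), an antiderivative of (-3*x - 2) sin(4*pi*x/3) is 9*x*cos(4*pi*x/3)/(4*pi) - 27*sin(4*pi*x/3)/(16*pi**2) + 3*cos(4*pi*x/3)/(2*pi); evaluating from 0 to 3: ∫_{0}^{3} (-3*x - 2) sin(4*pi*x/3) dx = (33/(4*pi)) - (3/(2*pi)) = 27/(4*pi).
Summing the pieces and multiplying by (1/3) gives b_4 = 0.

0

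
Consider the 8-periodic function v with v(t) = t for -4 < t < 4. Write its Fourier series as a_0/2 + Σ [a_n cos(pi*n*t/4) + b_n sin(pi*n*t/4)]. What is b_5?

b_5 = 1/4 ∫_{-4}^{4} v(t) sin(5*pi*t/4) dt.
v is odd and sin(5*pi*t/4) is odd, so the integrand is even and b_5 = 1/2 ∫_0^{4} v(t) sin(5*pi*t/4) dt.
Integrating by parts (boundary term plus one more integral), an antiderivative of (t) sin(5*pi*t/4) is -4*t*cos(5*pi*t/4)/(5*pi) + 16*sin(5*pi*t/4)/(25*pi**2); evaluating from 0 to 4: ∫_{0}^{4} (t) sin(5*pi*t/4) dt = (16/(5*pi)) - (0) = 16/(5*pi).
Hence b_5 = (1/2)·(16/(5*pi)) = 8/(5*pi).

8/(5*pi)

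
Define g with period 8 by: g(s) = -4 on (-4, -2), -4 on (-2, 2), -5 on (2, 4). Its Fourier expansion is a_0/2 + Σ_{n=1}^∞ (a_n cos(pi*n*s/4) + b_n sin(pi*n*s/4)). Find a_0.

a_0 = 1/4 ∫_{-4}^{4} g(s) ds = 1/4 · (-34) = -17/2.

-17/2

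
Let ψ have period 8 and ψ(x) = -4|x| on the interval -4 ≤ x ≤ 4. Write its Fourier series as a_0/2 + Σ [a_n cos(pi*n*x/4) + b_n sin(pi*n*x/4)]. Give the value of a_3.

64/(9*pi**2)

a_3 = 1/4 ∫_{-4}^{4} ψ(x) cos(3*pi*x/4) dx.
ψ is even and cos(3*pi*x/4) is even, so the integrand is even and a_3 = 1/2 ∫_0^{4} ψ(x) cos(3*pi*x/4) dx.
Integrating by parts (boundary term plus one more integral), an antiderivative of (-4*x) cos(3*pi*x/4) is -16*x*sin(3*pi*x/4)/(3*pi) - 64*cos(3*pi*x/4)/(9*pi**2); evaluating from 0 to 4: ∫_{0}^{4} (-4*x) cos(3*pi*x/4) dx = (64/(9*pi**2)) - (-64/(9*pi**2)) = 128/(9*pi**2).
Hence a_3 = (1/2)·(128/(9*pi**2)) = 64/(9*pi**2).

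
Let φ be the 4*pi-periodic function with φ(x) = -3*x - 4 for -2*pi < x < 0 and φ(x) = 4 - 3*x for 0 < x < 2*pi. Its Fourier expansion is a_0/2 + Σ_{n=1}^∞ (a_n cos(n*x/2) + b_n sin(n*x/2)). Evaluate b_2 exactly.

b_2 = (1/(2*pi)) ∫_{-2*pi}^{2*pi} φ(x) sin(x) dx.
φ is odd and sin(x) is odd, so the integrand is even and b_2 = 1/pi ∫_0^{2*pi} φ(x) sin(x) dx.
Integrating by parts (boundary term plus one more integral), an antiderivative of (4 - 3*x) sin(x) is 3*x*cos(x) - 3*sin(x) - 4*cos(x); evaluating from 0 to 2*pi: ∫_{0}^{2*pi} (4 - 3*x) sin(x) dx = (-4 + 6*pi) - (-4) = 6*pi.
Hence b_2 = (1/pi)·(6*pi) = 6.

6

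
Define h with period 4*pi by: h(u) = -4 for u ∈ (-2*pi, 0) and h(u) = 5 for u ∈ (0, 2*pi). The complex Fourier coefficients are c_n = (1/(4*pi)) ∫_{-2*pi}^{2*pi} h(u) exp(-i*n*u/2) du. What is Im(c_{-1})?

9/pi

Since h is real-valued, Im(c_{-1}) = -(1/(4*pi)) ∫_{-2*pi}^{2*pi} h(u) sin(-u/2) du = b_{1}/2.
Split the integral at the breakpoints.
Directly, an antiderivative of (-4) sin(-u/2) is -8*cos(u/2); evaluating from -2*pi to 0: ∫_{-2*pi}^{0} (-4) sin(-u/2) du = (-8) - (8) = -16.
Directly, an antiderivative of (5) sin(-u/2) is 10*cos(u/2); evaluating from 0 to 2*pi: ∫_{0}^{2*pi} (5) sin(-u/2) du = (-10) - (10) = -20.
So ∫_{-2*pi}^{2*pi} h(u) sin(-u/2) du = -36.
Hence Im(c_{-1}) = (-1/(4*pi))·(-36) = 9/pi.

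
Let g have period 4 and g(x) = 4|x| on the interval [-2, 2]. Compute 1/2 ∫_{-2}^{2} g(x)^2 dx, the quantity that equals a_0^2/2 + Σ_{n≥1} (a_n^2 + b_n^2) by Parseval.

1/2 ∫_{-2}^{2} g(x)^2 dx = 1/2 · (256/3) = 128/3.

128/3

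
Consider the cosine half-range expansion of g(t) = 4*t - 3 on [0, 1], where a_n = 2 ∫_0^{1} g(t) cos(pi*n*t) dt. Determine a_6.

a_6 = 2 ∫_0^{1} (4*t - 3) cos(6*pi*t) dt.
Integrating by parts (boundary term plus one more integral), an antiderivative of (4*t - 3) cos(6*pi*t) is 2*t*sin(6*pi*t)/(3*pi) - sin(6*pi*t)/(2*pi) + cos(6*pi*t)/(9*pi**2); evaluating from 0 to 1: ∫_{0}^{1} (4*t - 3) cos(6*pi*t) dt = (1/(9*pi**2)) - (1/(9*pi**2)) = 0.
Hence a_6 = 2·(0) = 0.

0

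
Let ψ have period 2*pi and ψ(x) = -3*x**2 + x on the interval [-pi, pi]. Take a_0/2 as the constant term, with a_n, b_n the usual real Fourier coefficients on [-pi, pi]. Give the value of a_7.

12/49

a_7 = 1/pi ∫_{-pi}^{pi} ψ(x) cos(7*x) dx.
Integrating by parts twice (tabular method), an antiderivative of (-3*x**2 + x) cos(7*x) is -3*x**2*sin(7*x)/7 + x*sin(7*x)/7 - 6*x*cos(7*x)/49 + 6*sin(7*x)/343 + cos(7*x)/49; evaluating from -pi to pi: ∫_{-pi}^{pi} (-3*x**2 + x) cos(7*x) dx = (-1/49 + 6*pi/49) - (-6*pi/49 - 1/49) = 12*pi/49.
Hence a_7 = (1/pi)·(12*pi/49) = 12/49.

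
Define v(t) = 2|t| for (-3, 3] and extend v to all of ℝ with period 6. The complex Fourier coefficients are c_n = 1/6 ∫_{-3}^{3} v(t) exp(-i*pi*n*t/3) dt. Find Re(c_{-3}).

-4/(3*pi**2)

Since v is real-valued, Re(c_{-3}) = 1/6 ∫_{-3}^{3} v(t) cos(-pi*t) dt = a_{3}/2.
v is even and cos(-pi*t) is even, so the integrand is even: ∫_{-3}^{3} v(t) cos(-pi*t) dt = 2∫_0^{3} v(t) cos(-pi*t) dt.
Integrating by parts (boundary term plus one more integral), an antiderivative of (2*t) cos(-pi*t) is 2*t*sin(pi*t)/pi + 2*cos(pi*t)/pi**2; evaluating from 0 to 3: ∫_{0}^{3} (2*t) cos(-pi*t) dt = (-2/pi**2) - (2/pi**2) = -4/pi**2.
So ∫_{-3}^{3} v(t) cos(-pi*t) dt = -8/pi**2.
Hence Re(c_{-3}) = (1/6)·(-8/pi**2) = -4/(3*pi**2).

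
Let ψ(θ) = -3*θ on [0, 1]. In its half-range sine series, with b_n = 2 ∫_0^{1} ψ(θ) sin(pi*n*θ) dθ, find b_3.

b_3 = 2 ∫_0^{1} (-3*θ) sin(3*pi*θ) dθ.
Integrating by parts (boundary term plus one more integral), an antiderivative of (-3*θ) sin(3*pi*θ) is θ*cos(3*pi*θ)/pi - sin(3*pi*θ)/(3*pi**2); evaluating from 0 to 1: ∫_{0}^{1} (-3*θ) sin(3*pi*θ) dθ = (-1/pi) - (0) = -1/pi.
Hence b_3 = 2·(-1/pi) = -2/pi.

-2/pi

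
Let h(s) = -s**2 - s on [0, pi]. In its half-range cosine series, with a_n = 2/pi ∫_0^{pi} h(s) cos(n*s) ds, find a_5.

a_5 = 2/pi ∫_0^{pi} (-s**2 - s) cos(5*s) ds.
Integrating by parts twice (tabular method), an antiderivative of (-s**2 - s) cos(5*s) is -s**2*sin(5*s)/5 - s*sin(5*s)/5 - 2*s*cos(5*s)/25 + 2*sin(5*s)/125 - cos(5*s)/25; evaluating from 0 to pi: ∫_{0}^{pi} (-s**2 - s) cos(5*s) ds = (1/25 + 2*pi/25) - (-1/25) = 2/25 + 2*pi/25.
Hence a_5 = (2/pi)·(2/25 + 2*pi/25) = 4*(1 + pi)/(25*pi).

4*(1 + pi)/(25*pi)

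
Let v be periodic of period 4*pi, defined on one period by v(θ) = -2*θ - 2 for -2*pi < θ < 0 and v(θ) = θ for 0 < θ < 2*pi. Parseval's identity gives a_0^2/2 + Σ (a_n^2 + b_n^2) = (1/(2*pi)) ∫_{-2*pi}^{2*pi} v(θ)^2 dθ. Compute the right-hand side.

(1/(2*pi)) ∫_{-2*pi}^{2*pi} v(θ)^2 dθ = (1/(2*pi)) · (8*pi*(-6*pi + 3 + 5*pi**2)/3) = -8*pi + 4 + 20*pi**2/3.

-8*pi + 4 + 20*pi**2/3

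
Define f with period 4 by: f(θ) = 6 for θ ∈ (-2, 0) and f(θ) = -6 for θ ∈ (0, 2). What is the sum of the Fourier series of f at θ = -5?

θ = -5 differs from θ = -1 by -1 full period(s), and the series is 4-periodic.
f is continuous at θ = -1 with value 6, so the series converges to 6 there.

6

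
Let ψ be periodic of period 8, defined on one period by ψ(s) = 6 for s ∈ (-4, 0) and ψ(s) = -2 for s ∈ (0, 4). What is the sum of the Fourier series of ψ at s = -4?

At s = -4 the one-sided limits are ψ(-4^-) = -2 and ψ(-4^+) = 6.
By Dirichlet's theorem the series converges to their average, [(-2) + (6)]/2 = 2.

2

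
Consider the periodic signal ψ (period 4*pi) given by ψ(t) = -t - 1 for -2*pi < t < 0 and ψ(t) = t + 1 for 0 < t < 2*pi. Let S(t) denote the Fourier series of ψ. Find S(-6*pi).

2*pi

t = -6*pi differs from t = 2*pi by -2 full period(s), and the series is 4*pi-periodic.
At t = 2*pi the one-sided limits are ψ(2*pi^-) = 1 + 2*pi and ψ(2*pi^+) = -1 + 2*pi.
By Dirichlet's theorem the series converges to their average, [(1 + 2*pi) + (-1 + 2*pi)]/2 = 2*pi.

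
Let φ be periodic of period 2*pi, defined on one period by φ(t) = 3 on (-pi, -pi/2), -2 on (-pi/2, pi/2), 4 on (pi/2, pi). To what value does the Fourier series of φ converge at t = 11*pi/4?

t = 11*pi/4 differs from t = 3*pi/4 by 1 full period(s), and the series is 2*pi-periodic.
φ is continuous at t = 3*pi/4 with value 4, so the series converges to 4 there.

4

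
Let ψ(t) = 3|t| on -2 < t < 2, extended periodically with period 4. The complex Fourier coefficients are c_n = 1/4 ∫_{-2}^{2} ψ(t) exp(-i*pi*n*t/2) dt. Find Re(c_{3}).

-4/(3*pi**2)

Since ψ is real-valued, Re(c_{3}) = 1/4 ∫_{-2}^{2} ψ(t) cos(3*pi*t/2) dt = a_{3}/2.
ψ is even and cos(3*pi*t/2) is even, so the integrand is even: ∫_{-2}^{2} ψ(t) cos(3*pi*t/2) dt = 2∫_0^{2} ψ(t) cos(3*pi*t/2) dt.
Integrating by parts (boundary term plus one more integral), an antiderivative of (3*t) cos(3*pi*t/2) is 2*t*sin(3*pi*t/2)/pi + 4*cos(3*pi*t/2)/(3*pi**2); evaluating from 0 to 2: ∫_{0}^{2} (3*t) cos(3*pi*t/2) dt = (-4/(3*pi**2)) - (4/(3*pi**2)) = -8/(3*pi**2).
So ∫_{-2}^{2} ψ(t) cos(3*pi*t/2) dt = -16/(3*pi**2).
Hence Re(c_{3}) = (1/4)·(-16/(3*pi**2)) = -4/(3*pi**2).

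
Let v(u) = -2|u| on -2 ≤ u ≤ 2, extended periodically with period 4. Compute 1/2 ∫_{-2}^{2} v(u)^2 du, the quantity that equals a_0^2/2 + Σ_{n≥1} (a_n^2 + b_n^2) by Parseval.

32/3

1/2 ∫_{-2}^{2} v(u)^2 du = 1/2 · (64/3) = 32/3.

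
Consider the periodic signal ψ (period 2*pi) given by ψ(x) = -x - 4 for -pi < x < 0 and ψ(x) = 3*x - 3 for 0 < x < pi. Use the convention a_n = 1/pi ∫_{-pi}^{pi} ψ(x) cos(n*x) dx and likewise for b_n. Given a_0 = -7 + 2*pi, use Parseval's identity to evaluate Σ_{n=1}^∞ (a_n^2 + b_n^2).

1/2 + pi + 4*pi**2/3

Parseval: a_0^2/2 + Σ_{n≥1} (a_n^2+b_n^2) = 1/pi ∫_{-pi}^{pi} ψ(x)^2 dx = -13*pi + 25 + 10*pi**2/3.
Subtract a_0^2/2 = (7 - 2*pi)**2/2: Σ (a_n^2+b_n^2) = 1/2 + pi + 4*pi**2/3.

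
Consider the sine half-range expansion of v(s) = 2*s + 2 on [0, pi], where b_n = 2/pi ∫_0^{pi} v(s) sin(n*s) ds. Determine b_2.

b_2 = 2/pi ∫_0^{pi} (2*s + 2) sin(2*s) ds.
Integrating by parts (boundary term plus one more integral), an antiderivative of (2*s + 2) sin(2*s) is -s*cos(2*s) + sin(2*s)/2 - cos(2*s); evaluating from 0 to pi: ∫_{0}^{pi} (2*s + 2) sin(2*s) ds = (-pi - 1) - (-1) = -pi.
Hence b_2 = (2/pi)·(-pi) = -2.

-2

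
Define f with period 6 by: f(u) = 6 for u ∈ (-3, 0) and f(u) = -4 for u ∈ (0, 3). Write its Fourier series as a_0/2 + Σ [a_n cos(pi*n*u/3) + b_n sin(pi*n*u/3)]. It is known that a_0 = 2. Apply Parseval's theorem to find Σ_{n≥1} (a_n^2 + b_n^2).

50

Parseval: a_0^2/2 + Σ_{n≥1} (a_n^2+b_n^2) = 1/3 ∫_{-3}^{3} f(u)^2 du = 52.
Subtract a_0^2/2 = 2: Σ (a_n^2+b_n^2) = 50.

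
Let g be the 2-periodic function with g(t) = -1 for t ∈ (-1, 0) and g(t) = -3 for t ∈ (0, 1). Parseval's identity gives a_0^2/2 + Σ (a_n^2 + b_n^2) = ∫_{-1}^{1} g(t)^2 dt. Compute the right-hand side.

10

∫_{-1}^{1} g(t)^2 dt = 10.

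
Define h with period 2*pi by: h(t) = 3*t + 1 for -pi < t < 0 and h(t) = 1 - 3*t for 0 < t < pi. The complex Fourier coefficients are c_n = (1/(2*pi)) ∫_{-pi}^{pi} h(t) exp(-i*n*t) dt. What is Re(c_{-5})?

6/(25*pi)

Since h is real-valued, Re(c_{-5}) = (1/(2*pi)) ∫_{-pi}^{pi} h(t) cos(-5*t) dt = a_{5}/2.
h is even and cos(-5*t) is even, so the integrand is even: ∫_{-pi}^{pi} h(t) cos(-5*t) dt = 2∫_0^{pi} h(t) cos(-5*t) dt.
Integrating by parts (boundary term plus one more integral), an antiderivative of (1 - 3*t) cos(-5*t) is -3*t*sin(5*t)/5 + sin(5*t)/5 - 3*cos(5*t)/25; evaluating from 0 to pi: ∫_{0}^{pi} (1 - 3*t) cos(-5*t) dt = (3/25) - (-3/25) = 6/25.
So ∫_{-pi}^{pi} h(t) cos(-5*t) dt = 12/25.
Hence Re(c_{-5}) = (1/(2*pi))·(12/25) = 6/(25*pi).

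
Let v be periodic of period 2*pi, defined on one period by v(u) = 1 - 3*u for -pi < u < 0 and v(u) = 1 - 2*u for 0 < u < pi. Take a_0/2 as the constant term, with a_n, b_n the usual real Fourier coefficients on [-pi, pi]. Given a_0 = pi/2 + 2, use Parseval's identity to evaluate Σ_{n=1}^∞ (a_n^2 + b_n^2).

101*pi**2/24

Parseval: a_0^2/2 + Σ_{n≥1} (a_n^2+b_n^2) = 1/pi ∫_{-pi}^{pi} v(u)^2 du = 2 + pi + 13*pi**2/3.
Subtract a_0^2/2 = (pi + 4)**2/8: Σ (a_n^2+b_n^2) = 101*pi**2/24.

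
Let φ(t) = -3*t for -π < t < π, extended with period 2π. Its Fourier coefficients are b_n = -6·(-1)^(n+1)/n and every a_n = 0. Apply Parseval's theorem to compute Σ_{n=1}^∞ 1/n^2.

pi**2/6

Parseval: Σ b_n^2 = (1/π) ∫_{-π}^{π} φ(t)^2 dt = 6*pi**2.
Σ b_n^2 = Σ 36/n^2, so Σ 1/n^2 = (6*pi**2)/36 = pi**2/6.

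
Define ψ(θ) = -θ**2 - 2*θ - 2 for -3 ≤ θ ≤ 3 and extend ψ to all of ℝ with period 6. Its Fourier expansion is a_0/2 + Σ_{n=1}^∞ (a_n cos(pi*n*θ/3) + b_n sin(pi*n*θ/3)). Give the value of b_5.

b_5 = 1/3 ∫_{-3}^{3} ψ(θ) sin(5*pi*θ/3) dθ.
Integrating by parts twice (tabular method), an antiderivative of (-θ**2 - 2*θ - 2) sin(5*pi*θ/3) is 3*θ**2*cos(5*pi*θ/3)/(5*pi) - 18*θ*sin(5*pi*θ/3)/(25*pi**2) + 6*θ*cos(5*pi*θ/3)/(5*pi) - 18*sin(5*pi*θ/3)/(25*pi**2) - 54*cos(5*pi*θ/3)/(125*pi**3) + 6*cos(5*pi*θ/3)/(5*pi); evaluating from -3 to 3: ∫_{-3}^{3} (-θ**2 - 2*θ - 2) sin(5*pi*θ/3) dθ = (3*(18 - 425*pi**2)/(125*pi**3)) - (-3/pi + 54/(125*pi**3)) = -36/(5*pi).
Hence b_5 = (1/3)·(-36/(5*pi)) = -12/(5*pi).

-12/(5*pi)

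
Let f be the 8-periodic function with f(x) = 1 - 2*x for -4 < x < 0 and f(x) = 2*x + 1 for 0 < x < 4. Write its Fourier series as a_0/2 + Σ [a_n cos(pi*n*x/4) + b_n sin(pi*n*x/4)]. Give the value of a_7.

-32/(49*pi**2)

a_7 = 1/4 ∫_{-4}^{4} f(x) cos(7*pi*x/4) dx.
f is even and cos(7*pi*x/4) is even, so the integrand is even and a_7 = 1/2 ∫_0^{4} f(x) cos(7*pi*x/4) dx.
Integrating by parts (boundary term plus one more integral), an antiderivative of (2*x + 1) cos(7*pi*x/4) is 8*x*sin(7*pi*x/4)/(7*pi) + 4*sin(7*pi*x/4)/(7*pi) + 32*cos(7*pi*x/4)/(49*pi**2); evaluating from 0 to 4: ∫_{0}^{4} (2*x + 1) cos(7*pi*x/4) dx = (-32/(49*pi**2)) - (32/(49*pi**2)) = -64/(49*pi**2).
Hence a_7 = (1/2)·(-64/(49*pi**2)) = -32/(49*pi**2).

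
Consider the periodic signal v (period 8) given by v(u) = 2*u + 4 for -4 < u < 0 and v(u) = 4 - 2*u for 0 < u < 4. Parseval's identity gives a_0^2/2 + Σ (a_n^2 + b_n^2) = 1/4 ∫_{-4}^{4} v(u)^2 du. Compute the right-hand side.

32/3

1/4 ∫_{-4}^{4} v(u)^2 du = 1/4 · (128/3) = 32/3.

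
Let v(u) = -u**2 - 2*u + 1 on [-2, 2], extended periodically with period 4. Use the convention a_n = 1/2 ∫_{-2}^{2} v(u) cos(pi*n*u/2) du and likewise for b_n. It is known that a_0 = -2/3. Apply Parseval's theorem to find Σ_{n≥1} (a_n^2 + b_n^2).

Parseval: a_0^2/2 + Σ_{n≥1} (a_n^2+b_n^2) = 1/2 ∫_{-2}^{2} v(u)^2 du = 206/15.
Subtract a_0^2/2 = 2/9: Σ (a_n^2+b_n^2) = 608/45.

608/45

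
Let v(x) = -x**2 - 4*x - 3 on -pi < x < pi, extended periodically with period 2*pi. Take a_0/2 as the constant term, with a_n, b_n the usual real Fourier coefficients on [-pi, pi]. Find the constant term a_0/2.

a_0 = 1/pi ∫_{-pi}^{pi} v(x) dx = 1/pi · (-2*pi*(9 + pi**2)/3) = -2*pi**2/3 - 6.
So the constant term a_0/2 = -pi**2/3 - 3.

-pi**2/3 - 3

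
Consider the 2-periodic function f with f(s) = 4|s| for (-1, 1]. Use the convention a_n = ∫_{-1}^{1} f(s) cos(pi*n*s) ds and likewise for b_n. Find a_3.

a_3 = ∫_{-1}^{1} f(s) cos(3*pi*s) ds.
f is even and cos(3*pi*s) is even, so the integrand is even and a_3 = 2 ∫_0^{1} f(s) cos(3*pi*s) ds.
Integrating by parts (boundary term plus one more integral), an antiderivative of (4*s) cos(3*pi*s) is 4*s*sin(3*pi*s)/(3*pi) + 4*cos(3*pi*s)/(9*pi**2); evaluating from 0 to 1: ∫_{0}^{1} (4*s) cos(3*pi*s) ds = (-4/(9*pi**2)) - (4/(9*pi**2)) = -8/(9*pi**2).
Hence a_3 = 2·(-8/(9*pi**2)) = -16/(9*pi**2).

-16/(9*pi**2)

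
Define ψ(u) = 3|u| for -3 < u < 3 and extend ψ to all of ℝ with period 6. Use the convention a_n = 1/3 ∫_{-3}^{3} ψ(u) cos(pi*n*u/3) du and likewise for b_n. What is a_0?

9

a_0 = 1/3 ∫_{-3}^{3} ψ(u) du = 1/3 · (27) = 9.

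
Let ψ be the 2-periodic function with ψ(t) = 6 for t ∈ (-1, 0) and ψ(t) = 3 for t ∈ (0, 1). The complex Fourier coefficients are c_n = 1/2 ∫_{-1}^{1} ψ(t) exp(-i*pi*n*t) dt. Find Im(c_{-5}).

Since ψ is real-valued, Im(c_{-5}) = -1/2 ∫_{-1}^{1} ψ(t) sin(-5*pi*t) dt = b_{5}/2.
Split the integral at the breakpoints.
Directly, an antiderivative of (6) sin(-5*pi*t) is 6*cos(5*pi*t)/(5*pi); evaluating from -1 to 0: ∫_{-1}^{0} (6) sin(-5*pi*t) dt = (6/(5*pi)) - (-6/(5*pi)) = 12/(5*pi).
Directly, an antiderivative of (3) sin(-5*pi*t) is 3*cos(5*pi*t)/(5*pi); evaluating from 0 to 1: ∫_{0}^{1} (3) sin(-5*pi*t) dt = (-3/(5*pi)) - (3/(5*pi)) = -6/(5*pi).
So ∫_{-1}^{1} ψ(t) sin(-5*pi*t) dt = 6/(5*pi).
Hence Im(c_{-5}) = (-1/2)·(6/(5*pi)) = -3/(5*pi).

-3/(5*pi)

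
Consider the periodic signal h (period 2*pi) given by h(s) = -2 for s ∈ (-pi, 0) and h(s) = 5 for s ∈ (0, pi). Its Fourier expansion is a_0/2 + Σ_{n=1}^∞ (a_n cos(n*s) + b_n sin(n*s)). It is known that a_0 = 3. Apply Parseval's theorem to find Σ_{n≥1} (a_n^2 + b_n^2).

49/2

Parseval: a_0^2/2 + Σ_{n≥1} (a_n^2+b_n^2) = 1/pi ∫_{-pi}^{pi} h(s)^2 ds = 29.
Subtract a_0^2/2 = 9/2: Σ (a_n^2+b_n^2) = 49/2.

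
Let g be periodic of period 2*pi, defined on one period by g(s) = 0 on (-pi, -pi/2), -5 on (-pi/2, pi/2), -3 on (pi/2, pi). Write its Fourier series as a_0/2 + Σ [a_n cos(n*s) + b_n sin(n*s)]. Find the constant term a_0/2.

a_0 = 1/pi ∫_{-pi}^{pi} g(s) ds = 1/pi · (-13*pi/2) = -13/2.
So the constant term a_0/2 = -13/4.

-13/4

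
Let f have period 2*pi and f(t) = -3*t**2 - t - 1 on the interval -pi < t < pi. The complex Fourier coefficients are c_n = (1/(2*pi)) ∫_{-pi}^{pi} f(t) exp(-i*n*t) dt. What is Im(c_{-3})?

-1/3

Since f is real-valued, Im(c_{-3}) = -(1/(2*pi)) ∫_{-pi}^{pi} f(t) sin(-3*t) dt = b_{3}/2.
Integrating by parts twice (tabular method), an antiderivative of (-3*t**2 - t - 1) sin(-3*t) is -t**2*cos(3*t) + 2*t*sin(3*t)/3 - t*cos(3*t)/3 + sin(3*t)/9 - cos(3*t)/9; evaluating from -pi to pi: ∫_{-pi}^{pi} (-3*t**2 - t - 1) sin(-3*t) dt = (1/9 + pi/3 + pi**2) - (-pi/3 + 1/9 + pi**2) = 2*pi/3.
Hence Im(c_{-3}) = (-1/(2*pi))·(2*pi/3) = -1/3.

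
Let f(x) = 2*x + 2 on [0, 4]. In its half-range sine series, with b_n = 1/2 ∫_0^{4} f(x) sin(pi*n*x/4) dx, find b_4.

-4/pi

b_4 = 1/2 ∫_0^{4} (2*x + 2) sin(pi*x) dx.
Integrating by parts (boundary term plus one more integral), an antiderivative of (2*x + 2) sin(pi*x) is -2*x*cos(pi*x)/pi + 2*sin(pi*x)/pi**2 - 2*cos(pi*x)/pi; evaluating from 0 to 4: ∫_{0}^{4} (2*x + 2) sin(pi*x) dx = (-10/pi) - (-2/pi) = -8/pi.
Hence b_4 = (1/2)·(-8/pi) = -4/pi.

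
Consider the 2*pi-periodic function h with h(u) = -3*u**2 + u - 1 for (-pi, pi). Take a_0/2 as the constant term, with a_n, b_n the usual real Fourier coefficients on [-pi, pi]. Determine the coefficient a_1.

12

a_1 = 1/pi ∫_{-pi}^{pi} h(u) cos(u) du.
Integrating by parts twice (tabular method), an antiderivative of (-3*u**2 + u - 1) cos(u) is -3*u**2*sin(u) + u*sin(u) - 6*u*cos(u) + 5*sin(u) + cos(u); evaluating from -pi to pi: ∫_{-pi}^{pi} (-3*u**2 + u - 1) cos(u) du = (-1 + 6*pi) - (-6*pi - 1) = 12*pi.
Hence a_1 = (1/pi)·(12*pi) = 12.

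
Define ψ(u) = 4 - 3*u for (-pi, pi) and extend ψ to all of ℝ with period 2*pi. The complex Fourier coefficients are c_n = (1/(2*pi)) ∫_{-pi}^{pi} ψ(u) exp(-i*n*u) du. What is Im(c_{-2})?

Since ψ is real-valued, Im(c_{-2}) = -(1/(2*pi)) ∫_{-pi}^{pi} ψ(u) sin(-2*u) du = b_{2}/2.
Integrating by parts (boundary term plus one more integral), an antiderivative of (4 - 3*u) sin(-2*u) is -3*u*cos(2*u)/2 + 3*sin(2*u)/4 + 2*cos(2*u); evaluating from -pi to pi: ∫_{-pi}^{pi} (4 - 3*u) sin(-2*u) du = (2 - 3*pi/2) - (2 + 3*pi/2) = -3*pi.
Hence Im(c_{-2}) = (-1/(2*pi))·(-3*pi) = 3/2.

3/2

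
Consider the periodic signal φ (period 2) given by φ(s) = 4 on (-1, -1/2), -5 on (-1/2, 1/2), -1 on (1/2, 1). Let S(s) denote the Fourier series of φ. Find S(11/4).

-1

s = 11/4 differs from s = 3/4 by 1 full period(s), and the series is 2-periodic.
φ is continuous at s = 3/4 with value -1, so the series converges to -1 there.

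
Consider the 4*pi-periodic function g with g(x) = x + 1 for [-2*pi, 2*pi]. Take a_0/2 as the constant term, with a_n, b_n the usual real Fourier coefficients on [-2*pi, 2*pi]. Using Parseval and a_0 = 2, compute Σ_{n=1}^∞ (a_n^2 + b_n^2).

Parseval: a_0^2/2 + Σ_{n≥1} (a_n^2+b_n^2) = (1/(2*pi)) ∫_{-2*pi}^{2*pi} g(x)^2 dx = 2 + 8*pi**2/3.
Subtract a_0^2/2 = 2: Σ (a_n^2+b_n^2) = 8*pi**2/3.

8*pi**2/3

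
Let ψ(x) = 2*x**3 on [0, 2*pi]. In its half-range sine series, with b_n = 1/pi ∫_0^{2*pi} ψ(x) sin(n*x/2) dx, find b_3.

b_3 = 1/pi ∫_0^{2*pi} (2*x**3) sin(3*x/2) dx.
Integrating by parts three times (tabular method), an antiderivative of (2*x**3) sin(3*x/2) is -4*x**3*cos(3*x/2)/3 + 8*x**2*sin(3*x/2)/3 + 32*x*cos(3*x/2)/9 - 64*sin(3*x/2)/27; evaluating from 0 to 2*pi: ∫_{0}^{2*pi} (2*x**3) sin(3*x/2) dx = (32*pi*(-2 + 3*pi**2)/9) - (0) = 32*pi*(-2 + 3*pi**2)/9.
Hence b_3 = (1/pi)·(32*pi*(-2 + 3*pi**2)/9) = -64/9 + 32*pi**2/3.

-64/9 + 32*pi**2/3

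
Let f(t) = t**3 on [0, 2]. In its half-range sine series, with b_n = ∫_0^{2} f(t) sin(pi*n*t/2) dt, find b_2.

-8/pi + 12/pi**3

b_2 = ∫_0^{2} (t**3) sin(pi*t) dt.
Integrating by parts three times (tabular method), an antiderivative of (t**3) sin(pi*t) is -t**3*cos(pi*t)/pi + 3*t**2*sin(pi*t)/pi**2 + 6*t*cos(pi*t)/pi**3 - 6*sin(pi*t)/pi**4; evaluating from 0 to 2: ∫_{0}^{2} (t**3) sin(pi*t) dt = (-8/pi + 12/pi**3) - (0) = -8/pi + 12/pi**3.
Hence b_2 = -8/pi + 12/pi**3.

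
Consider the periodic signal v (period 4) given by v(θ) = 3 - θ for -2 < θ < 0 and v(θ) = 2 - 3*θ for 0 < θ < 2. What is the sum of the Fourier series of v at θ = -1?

4

v is continuous at θ = -1 with value 4, so the series converges to 4 there.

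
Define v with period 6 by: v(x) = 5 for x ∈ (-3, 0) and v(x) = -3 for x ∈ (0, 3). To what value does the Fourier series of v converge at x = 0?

At x = 0 the one-sided limits are v(0^-) = 5 and v(0^+) = -3.
By Dirichlet's theorem the series converges to their average, [(5) + (-3)]/2 = 1.

1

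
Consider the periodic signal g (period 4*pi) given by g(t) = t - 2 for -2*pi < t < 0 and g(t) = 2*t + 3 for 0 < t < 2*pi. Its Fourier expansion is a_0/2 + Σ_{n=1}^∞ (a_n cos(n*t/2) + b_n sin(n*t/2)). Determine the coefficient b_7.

b_7 = (1/(2*pi)) ∫_{-2*pi}^{2*pi} g(t) sin(7*t/2) dt.
Split the integral at the breakpoints.
Integrating by parts (boundary term plus one more integral), an antiderivative of (t - 2) sin(7*t/2) is -2*t*cos(7*t/2)/7 + 4*sin(7*t/2)/49 + 4*cos(7*t/2)/7; evaluating from -2*pi to 0: ∫_{-2*pi}^{0} (t - 2) sin(7*t/2) dt = (4/7) - (-4*pi/7 - 4/7) = 8/7 + 4*pi/7.
Integrating by parts (boundary term plus one more integral), an antiderivative of (2*t + 3) sin(7*t/2) is -4*t*cos(7*t/2)/7 + 8*sin(7*t/2)/49 - 6*cos(7*t/2)/7; evaluating from 0 to 2*pi: ∫_{0}^{2*pi} (2*t + 3) sin(7*t/2) dt = (6/7 + 8*pi/7) - (-6/7) = 12/7 + 8*pi/7.
Summing the pieces and multiplying by (1/(2*pi)) gives b_7 = 2*(5 + 3*pi)/(7*pi).

2*(5 + 3*pi)/(7*pi)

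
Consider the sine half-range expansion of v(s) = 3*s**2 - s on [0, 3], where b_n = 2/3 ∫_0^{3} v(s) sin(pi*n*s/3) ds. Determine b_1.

b_1 = 2/3 ∫_0^{3} (3*s**2 - s) sin(pi*s/3) ds.
Integrating by parts twice (tabular method), an antiderivative of (3*s**2 - s) sin(pi*s/3) is -9*s**2*cos(pi*s/3)/pi + 54*s*sin(pi*s/3)/pi**2 + 3*s*cos(pi*s/3)/pi - 9*sin(pi*s/3)/pi**2 + 162*cos(pi*s/3)/pi**3; evaluating from 0 to 3: ∫_{0}^{3} (3*s**2 - s) sin(pi*s/3) ds = (-162/pi**3 + 72/pi) - (162/pi**3) = -324/pi**3 + 72/pi.
Hence b_1 = (2/3)·(-324/pi**3 + 72/pi) = -216/pi**3 + 48/pi.

-216/pi**3 + 48/pi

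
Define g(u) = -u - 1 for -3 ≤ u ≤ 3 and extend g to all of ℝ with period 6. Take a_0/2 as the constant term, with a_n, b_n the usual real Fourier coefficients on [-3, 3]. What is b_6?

1/pi

b_6 = 1/3 ∫_{-3}^{3} g(u) sin(2*pi*u) du.
Integrating by parts (boundary term plus one more integral), an antiderivative of (-u - 1) sin(2*pi*u) is u*cos(2*pi*u)/(2*pi) - sin(2*pi*u)/(4*pi**2) + cos(2*pi*u)/(2*pi); evaluating from -3 to 3: ∫_{-3}^{3} (-u - 1) sin(2*pi*u) du = (2/pi) - (-1/pi) = 3/pi.
Hence b_6 = (1/3)·(3/pi) = 1/pi.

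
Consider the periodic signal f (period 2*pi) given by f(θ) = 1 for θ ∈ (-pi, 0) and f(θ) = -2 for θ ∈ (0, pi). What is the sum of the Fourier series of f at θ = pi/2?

f is continuous at θ = pi/2 with value -2, so the series converges to -2 there.

-2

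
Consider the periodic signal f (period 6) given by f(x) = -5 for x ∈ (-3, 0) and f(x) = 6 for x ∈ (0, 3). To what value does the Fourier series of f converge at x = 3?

1/2

At x = 3 the one-sided limits are f(3^-) = 6 and f(3^+) = -5.
By Dirichlet's theorem the series converges to their average, [(6) + (-5)]/2 = 1/2.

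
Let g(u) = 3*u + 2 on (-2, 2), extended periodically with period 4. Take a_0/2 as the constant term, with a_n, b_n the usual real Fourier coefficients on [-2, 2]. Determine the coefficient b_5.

12/(5*pi)

b_5 = 1/2 ∫_{-2}^{2} g(u) sin(5*pi*u/2) du.
Integrating by parts (boundary term plus one more integral), an antiderivative of (3*u + 2) sin(5*pi*u/2) is -6*u*cos(5*pi*u/2)/(5*pi) + 12*sin(5*pi*u/2)/(25*pi**2) - 4*cos(5*pi*u/2)/(5*pi); evaluating from -2 to 2: ∫_{-2}^{2} (3*u + 2) sin(5*pi*u/2) du = (16/(5*pi)) - (-8/(5*pi)) = 24/(5*pi).
Hence b_5 = (1/2)·(24/(5*pi)) = 12/(5*pi).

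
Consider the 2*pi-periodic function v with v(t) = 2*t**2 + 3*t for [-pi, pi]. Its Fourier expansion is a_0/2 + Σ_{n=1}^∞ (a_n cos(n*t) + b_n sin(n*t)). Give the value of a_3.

a_3 = 1/pi ∫_{-pi}^{pi} v(t) cos(3*t) dt.
Integrating by parts twice (tabular method), an antiderivative of (2*t**2 + 3*t) cos(3*t) is 2*t**2*sin(3*t)/3 + t*sin(3*t) + 4*t*cos(3*t)/9 - 4*sin(3*t)/27 + cos(3*t)/3; evaluating from -pi to pi: ∫_{-pi}^{pi} (2*t**2 + 3*t) cos(3*t) dt = (-4*pi/9 - 1/3) - (-1/3 + 4*pi/9) = -8*pi/9.
Hence a_3 = (1/pi)·(-8*pi/9) = -8/9.

-8/9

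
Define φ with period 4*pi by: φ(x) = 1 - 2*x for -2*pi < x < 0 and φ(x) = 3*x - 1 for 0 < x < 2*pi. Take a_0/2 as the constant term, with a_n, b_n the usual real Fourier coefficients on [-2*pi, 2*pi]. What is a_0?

5*pi

a_0 = (1/(2*pi)) ∫_{-2*pi}^{2*pi} φ(x) dx = (1/(2*pi)) · (10*pi**2) = 5*pi.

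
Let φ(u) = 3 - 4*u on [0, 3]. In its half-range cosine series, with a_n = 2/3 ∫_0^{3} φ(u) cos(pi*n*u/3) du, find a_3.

a_3 = 2/3 ∫_0^{3} (3 - 4*u) cos(pi*u) du.
Integrating by parts (boundary term plus one more integral), an antiderivative of (3 - 4*u) cos(pi*u) is -4*u*sin(pi*u)/pi + 3*sin(pi*u)/pi - 4*cos(pi*u)/pi**2; evaluating from 0 to 3: ∫_{0}^{3} (3 - 4*u) cos(pi*u) du = (4/pi**2) - (-4/pi**2) = 8/pi**2.
Hence a_3 = (2/3)·(8/pi**2) = 16/(3*pi**2).

16/(3*pi**2)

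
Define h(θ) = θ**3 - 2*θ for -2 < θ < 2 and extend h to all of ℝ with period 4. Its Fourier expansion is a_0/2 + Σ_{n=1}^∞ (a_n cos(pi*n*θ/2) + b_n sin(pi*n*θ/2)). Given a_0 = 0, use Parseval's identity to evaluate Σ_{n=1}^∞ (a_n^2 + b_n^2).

352/105

Parseval: a_0^2/2 + Σ_{n≥1} (a_n^2+b_n^2) = 1/2 ∫_{-2}^{2} h(θ)^2 dθ = 352/105.
Subtract a_0^2/2 = 0: Σ (a_n^2+b_n^2) = 352/105.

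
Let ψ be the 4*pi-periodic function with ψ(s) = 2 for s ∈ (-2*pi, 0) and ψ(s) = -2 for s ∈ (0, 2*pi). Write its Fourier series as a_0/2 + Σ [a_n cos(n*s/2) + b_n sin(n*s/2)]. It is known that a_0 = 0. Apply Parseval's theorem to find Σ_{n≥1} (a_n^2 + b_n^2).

Parseval: a_0^2/2 + Σ_{n≥1} (a_n^2+b_n^2) = (1/(2*pi)) ∫_{-2*pi}^{2*pi} ψ(s)^2 ds = 8.
Subtract a_0^2/2 = 0: Σ (a_n^2+b_n^2) = 8.

8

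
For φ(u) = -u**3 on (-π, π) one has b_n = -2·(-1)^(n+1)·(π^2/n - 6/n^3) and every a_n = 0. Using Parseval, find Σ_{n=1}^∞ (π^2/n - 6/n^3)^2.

Parseval: Σ b_n^2 = (1/π) ∫_{-π}^{π} φ(u)^2 du = 2*pi**6/7.
b_n^2 = 4·(π^2/n - 6/n^3)^2, so the sum equals (2*pi**6/7)/4 = pi**6/14.

pi**6/14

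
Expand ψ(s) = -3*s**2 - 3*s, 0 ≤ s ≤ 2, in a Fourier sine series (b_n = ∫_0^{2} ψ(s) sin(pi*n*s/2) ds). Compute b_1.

b_1 = ∫_0^{2} (-3*s**2 - 3*s) sin(pi*s/2) ds.
Integrating by parts twice (tabular method), an antiderivative of (-3*s**2 - 3*s) sin(pi*s/2) is 6*s**2*cos(pi*s/2)/pi - 24*s*sin(pi*s/2)/pi**2 + 6*s*cos(pi*s/2)/pi - 12*sin(pi*s/2)/pi**2 - 48*cos(pi*s/2)/pi**3; evaluating from 0 to 2: ∫_{0}^{2} (-3*s**2 - 3*s) sin(pi*s/2) ds = (-36/pi + 48/pi**3) - (-48/pi**3) = -36/pi + 96/pi**3.
Hence b_1 = -36/pi + 96/pi**3.

-36/pi + 96/pi**3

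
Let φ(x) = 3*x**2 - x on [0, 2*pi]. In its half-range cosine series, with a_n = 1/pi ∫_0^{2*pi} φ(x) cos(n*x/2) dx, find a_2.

a_2 = 1/pi ∫_0^{2*pi} (3*x**2 - x) cos(x) dx.
Integrating by parts twice (tabular method), an antiderivative of (3*x**2 - x) cos(x) is 3*x**2*sin(x) - x*sin(x) + 6*x*cos(x) - 6*sin(x) - cos(x); evaluating from 0 to 2*pi: ∫_{0}^{2*pi} (3*x**2 - x) cos(x) dx = (-1 + 12*pi) - (-1) = 12*pi.
Hence a_2 = (1/pi)·(12*pi) = 12.

12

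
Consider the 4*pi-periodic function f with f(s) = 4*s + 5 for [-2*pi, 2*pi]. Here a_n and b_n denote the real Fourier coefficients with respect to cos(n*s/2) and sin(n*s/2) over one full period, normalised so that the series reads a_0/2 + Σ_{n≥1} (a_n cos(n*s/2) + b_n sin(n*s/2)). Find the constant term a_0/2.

a_0 = (1/(2*pi)) ∫_{-2*pi}^{2*pi} f(s) ds = (1/(2*pi)) · (20*pi) = 10.
So the constant term a_0/2 = 5.

5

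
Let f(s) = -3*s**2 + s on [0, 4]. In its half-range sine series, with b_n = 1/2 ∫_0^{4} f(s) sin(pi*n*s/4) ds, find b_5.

8*(48 - 275*pi**2)/(125*pi**3)

b_5 = 1/2 ∫_0^{4} (-3*s**2 + s) sin(5*pi*s/4) ds.
Integrating by parts twice (tabular method), an antiderivative of (-3*s**2 + s) sin(5*pi*s/4) is 12*s**2*cos(5*pi*s/4)/(5*pi) - 96*s*sin(5*pi*s/4)/(25*pi**2) - 4*s*cos(5*pi*s/4)/(5*pi) + 16*sin(5*pi*s/4)/(25*pi**2) - 384*cos(5*pi*s/4)/(125*pi**3); evaluating from 0 to 4: ∫_{0}^{4} (-3*s**2 + s) sin(5*pi*s/4) ds = (16*(24 - 275*pi**2)/(125*pi**3)) - (-384/(125*pi**3)) = 16*(48 - 275*pi**2)/(125*pi**3).
Hence b_5 = (1/2)·(16*(48 - 275*pi**2)/(125*pi**3)) = 8*(48 - 275*pi**2)/(125*pi**3).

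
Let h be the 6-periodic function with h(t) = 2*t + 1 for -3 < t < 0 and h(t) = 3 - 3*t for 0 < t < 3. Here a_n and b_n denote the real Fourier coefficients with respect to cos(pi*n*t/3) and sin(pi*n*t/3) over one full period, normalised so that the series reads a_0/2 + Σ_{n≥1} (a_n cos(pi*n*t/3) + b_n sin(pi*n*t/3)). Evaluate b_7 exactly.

b_7 = 1/3 ∫_{-3}^{3} h(t) sin(7*pi*t/3) dt.
Split the integral at the breakpoints.
Integrating by parts (boundary term plus one more integral), an antiderivative of (2*t + 1) sin(7*pi*t/3) is -6*t*cos(7*pi*t/3)/(7*pi) + 18*sin(7*pi*t/3)/(49*pi**2) - 3*cos(7*pi*t/3)/(7*pi); evaluating from -3 to 0: ∫_{-3}^{0} (2*t + 1) sin(7*pi*t/3) dt = (-3/(7*pi)) - (-15/(7*pi)) = 12/(7*pi).
Integrating by parts (boundary term plus one more integral), an antiderivative of (3 - 3*t) sin(7*pi*t/3) is 9*t*cos(7*pi*t/3)/(7*pi) - 27*sin(7*pi*t/3)/(49*pi**2) - 9*cos(7*pi*t/3)/(7*pi); evaluating from 0 to 3: ∫_{0}^{3} (3 - 3*t) sin(7*pi*t/3) dt = (-18/(7*pi)) - (-9/(7*pi)) = -9/(7*pi).
Summing the pieces and multiplying by (1/3) gives b_7 = 1/(7*pi).

1/(7*pi)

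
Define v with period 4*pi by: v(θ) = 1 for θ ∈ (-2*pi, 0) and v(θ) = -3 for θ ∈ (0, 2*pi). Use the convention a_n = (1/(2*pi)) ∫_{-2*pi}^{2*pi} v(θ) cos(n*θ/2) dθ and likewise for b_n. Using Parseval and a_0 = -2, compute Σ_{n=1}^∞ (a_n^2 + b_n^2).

8

Parseval: a_0^2/2 + Σ_{n≥1} (a_n^2+b_n^2) = (1/(2*pi)) ∫_{-2*pi}^{2*pi} v(θ)^2 dθ = 10.
Subtract a_0^2/2 = 2: Σ (a_n^2+b_n^2) = 8.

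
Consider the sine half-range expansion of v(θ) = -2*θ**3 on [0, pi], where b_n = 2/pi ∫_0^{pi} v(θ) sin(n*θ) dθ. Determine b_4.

b_4 = 2/pi ∫_0^{pi} (-2*θ**3) sin(4*θ) dθ.
Integrating by parts three times (tabular method), an antiderivative of (-2*θ**3) sin(4*θ) is θ**3*cos(4*θ)/2 - 3*θ**2*sin(4*θ)/8 - 3*θ*cos(4*θ)/16 + 3*sin(4*θ)/64; evaluating from 0 to pi: ∫_{0}^{pi} (-2*θ**3) sin(4*θ) dθ = (pi*(-3 + 8*pi**2)/16) - (0) = pi*(-3 + 8*pi**2)/16.
Hence b_4 = (2/pi)·(pi*(-3 + 8*pi**2)/16) = -3/8 + pi**2.

-3/8 + pi**2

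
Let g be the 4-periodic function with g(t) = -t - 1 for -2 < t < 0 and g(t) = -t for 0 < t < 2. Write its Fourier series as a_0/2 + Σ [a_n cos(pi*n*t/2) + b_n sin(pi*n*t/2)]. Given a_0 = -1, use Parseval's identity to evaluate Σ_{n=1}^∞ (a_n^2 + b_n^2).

7/6

Parseval: a_0^2/2 + Σ_{n≥1} (a_n^2+b_n^2) = 1/2 ∫_{-2}^{2} g(t)^2 dt = 5/3.
Subtract a_0^2/2 = 1/2: Σ (a_n^2+b_n^2) = 7/6.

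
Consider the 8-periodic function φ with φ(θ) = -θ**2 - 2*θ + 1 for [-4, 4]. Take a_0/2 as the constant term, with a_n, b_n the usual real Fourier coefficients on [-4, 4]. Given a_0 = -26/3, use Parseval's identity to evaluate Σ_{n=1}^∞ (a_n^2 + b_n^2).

Parseval: a_0^2/2 + Σ_{n≥1} (a_n^2+b_n^2) = 1/4 ∫_{-4}^{4} φ(θ)^2 dθ = 1886/15.
Subtract a_0^2/2 = 338/9: Σ (a_n^2+b_n^2) = 3968/45.

3968/45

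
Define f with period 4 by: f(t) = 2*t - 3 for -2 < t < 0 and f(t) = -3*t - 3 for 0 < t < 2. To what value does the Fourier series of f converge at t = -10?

-8

t = -10 differs from t = -2 by -2 full period(s), and the series is 4-periodic.
At t = -2 the one-sided limits are f(-2^-) = -9 and f(-2^+) = -7.
By Dirichlet's theorem the series converges to their average, [(-9) + (-7)]/2 = -8.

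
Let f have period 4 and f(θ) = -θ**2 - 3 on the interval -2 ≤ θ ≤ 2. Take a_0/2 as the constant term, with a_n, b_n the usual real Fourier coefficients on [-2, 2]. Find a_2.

-4/pi**2

a_2 = 1/2 ∫_{-2}^{2} f(θ) cos(pi*θ) dθ.
f is even and cos(pi*θ) is even, so the integrand is even and a_2 = ∫_0^{2} f(θ) cos(pi*θ) dθ.
Integrating by parts twice (tabular method), an antiderivative of (-θ**2 - 3) cos(pi*θ) is -θ**2*sin(pi*θ)/pi - 2*θ*cos(pi*θ)/pi**2 - 3*sin(pi*θ)/pi + 2*sin(pi*θ)/pi**3; evaluating from 0 to 2: ∫_{0}^{2} (-θ**2 - 3) cos(pi*θ) dθ = (-4/pi**2) - (0) = -4/pi**2.
Hence a_2 = -4/pi**2.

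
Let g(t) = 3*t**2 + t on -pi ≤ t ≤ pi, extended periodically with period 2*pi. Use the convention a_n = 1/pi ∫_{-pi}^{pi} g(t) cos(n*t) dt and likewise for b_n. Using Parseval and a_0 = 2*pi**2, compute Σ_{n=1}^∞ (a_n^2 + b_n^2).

Parseval: a_0^2/2 + Σ_{n≥1} (a_n^2+b_n^2) = 1/pi ∫_{-pi}^{pi} g(t)^2 dt = 2*pi**2*(5 + 27*pi**2)/15.
Subtract a_0^2/2 = 2*pi**4: Σ (a_n^2+b_n^2) = 2*pi**2*(5 + 12*pi**2)/15.

2*pi**2*(5 + 12*pi**2)/15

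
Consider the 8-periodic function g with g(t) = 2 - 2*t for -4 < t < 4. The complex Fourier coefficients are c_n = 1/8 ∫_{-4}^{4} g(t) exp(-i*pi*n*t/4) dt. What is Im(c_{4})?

Since g is real-valued, Im(c_{4}) = -1/8 ∫_{-4}^{4} g(t) sin(pi*t) dt = -b_{4}/2.
Integrating by parts (boundary term plus one more integral), an antiderivative of (2 - 2*t) sin(pi*t) is 2*t*cos(pi*t)/pi - 2*sin(pi*t)/pi**2 - 2*cos(pi*t)/pi; evaluating from -4 to 4: ∫_{-4}^{4} (2 - 2*t) sin(pi*t) dt = (6/pi) - (-10/pi) = 16/pi.
Hence Im(c_{4}) = (-1/8)·(16/pi) = -2/pi.

-2/pi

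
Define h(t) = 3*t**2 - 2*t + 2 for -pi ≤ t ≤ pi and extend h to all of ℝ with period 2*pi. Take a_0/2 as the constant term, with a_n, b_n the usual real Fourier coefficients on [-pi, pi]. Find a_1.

a_1 = 1/pi ∫_{-pi}^{pi} h(t) cos(t) dt.
Integrating by parts twice (tabular method), an antiderivative of (3*t**2 - 2*t + 2) cos(t) is 3*t**2*sin(t) - 2*t*sin(t) + 6*t*cos(t) - 4*sin(t) - 2*cos(t); evaluating from -pi to pi: ∫_{-pi}^{pi} (3*t**2 - 2*t + 2) cos(t) dt = (2 - 6*pi) - (2 + 6*pi) = -12*pi.
Hence a_1 = (1/pi)·(-12*pi) = -12.

-12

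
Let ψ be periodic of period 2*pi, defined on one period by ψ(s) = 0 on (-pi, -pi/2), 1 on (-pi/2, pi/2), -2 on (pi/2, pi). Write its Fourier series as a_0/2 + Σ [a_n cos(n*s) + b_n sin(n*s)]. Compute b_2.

2/pi

b_2 = 1/pi ∫_{-pi}^{pi} ψ(s) sin(2*s) ds.
Split the integral at the breakpoints.
∫_{-pi}^{-pi/2} (0) sin(2*s) ds = 0.
Directly, an antiderivative of (1) sin(2*s) is -cos(2*s)/2; evaluating from -pi/2 to pi/2: ∫_{-pi/2}^{pi/2} (1) sin(2*s) ds = (1/2) - (1/2) = 0.
Directly, an antiderivative of (-2) sin(2*s) is cos(2*s); evaluating from pi/2 to pi: ∫_{pi/2}^{pi} (-2) sin(2*s) ds = (1) - (-1) = 2.
Summing the pieces and multiplying by (1/pi) gives b_2 = 2/pi.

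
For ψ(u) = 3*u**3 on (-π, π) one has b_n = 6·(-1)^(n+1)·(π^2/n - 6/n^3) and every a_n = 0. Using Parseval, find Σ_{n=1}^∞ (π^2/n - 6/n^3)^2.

Parseval: Σ b_n^2 = (1/π) ∫_{-π}^{π} ψ(u)^2 du = 18*pi**6/7.
b_n^2 = 36·(π^2/n - 6/n^3)^2, so the sum equals (18*pi**6/7)/36 = pi**6/14.

pi**6/14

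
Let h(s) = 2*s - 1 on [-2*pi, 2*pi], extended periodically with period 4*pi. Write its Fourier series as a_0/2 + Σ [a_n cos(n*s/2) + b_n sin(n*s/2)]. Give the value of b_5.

8/5

b_5 = (1/(2*pi)) ∫_{-2*pi}^{2*pi} h(s) sin(5*s/2) ds.
Integrating by parts (boundary term plus one more integral), an antiderivative of (2*s - 1) sin(5*s/2) is -4*s*cos(5*s/2)/5 + 8*sin(5*s/2)/25 + 2*cos(5*s/2)/5; evaluating from -2*pi to 2*pi: ∫_{-2*pi}^{2*pi} (2*s - 1) sin(5*s/2) ds = (-2/5 + 8*pi/5) - (-8*pi/5 - 2/5) = 16*pi/5.
Hence b_5 = (1/(2*pi))·(16*pi/5) = 8/5.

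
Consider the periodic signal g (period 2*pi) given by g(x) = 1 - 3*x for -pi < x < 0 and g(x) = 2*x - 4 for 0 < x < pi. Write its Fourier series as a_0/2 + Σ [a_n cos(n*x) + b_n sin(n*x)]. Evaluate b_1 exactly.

b_1 = 1/pi ∫_{-pi}^{pi} g(x) sin(x) dx.
Split the integral at the breakpoints.
Integrating by parts (boundary term plus one more integral), an antiderivative of (1 - 3*x) sin(x) is 3*x*cos(x) - 3*sin(x) - cos(x); evaluating from -pi to 0: ∫_{-pi}^{0} (1 - 3*x) sin(x) dx = (-1) - (1 + 3*pi) = -3*pi - 2.
Integrating by parts (boundary term plus one more integral), an antiderivative of (2*x - 4) sin(x) is -2*x*cos(x) + 2*sin(x) + 4*cos(x); evaluating from 0 to pi: ∫_{0}^{pi} (2*x - 4) sin(x) dx = (-4 + 2*pi) - (4) = -8 + 2*pi.
Summing the pieces and multiplying by (1/pi) gives b_1 = (-10 - pi)/pi.

(-10 - pi)/pi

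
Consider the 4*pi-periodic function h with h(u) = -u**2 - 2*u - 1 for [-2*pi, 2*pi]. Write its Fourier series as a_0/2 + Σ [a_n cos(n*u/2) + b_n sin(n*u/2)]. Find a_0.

-8*pi**2/3 - 2

a_0 = (1/(2*pi)) ∫_{-2*pi}^{2*pi} h(u) du = (1/(2*pi)) · (-16*pi**3/3 - 4*pi) = -8*pi**2/3 - 2.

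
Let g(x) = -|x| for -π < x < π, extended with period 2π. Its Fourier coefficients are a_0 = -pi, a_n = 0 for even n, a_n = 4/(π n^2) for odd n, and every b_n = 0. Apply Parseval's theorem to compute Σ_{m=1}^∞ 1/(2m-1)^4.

pi**4/96

Parseval: a_0^2/2 + Σ a_n^2 = (1/π) ∫_{-π}^{π} g(x)^2 dx = 2*pi**2/3.
Subtract a_0^2/2 = pi**2/2: Σ a_n^2 = pi**2/6.
Only odd n contribute, with a_n^2 = 16/(π^2 n^4), so Σ_{m≥1} 1/(2m-1)^4 = π^2·(pi**2/6)/16 = pi**4/96.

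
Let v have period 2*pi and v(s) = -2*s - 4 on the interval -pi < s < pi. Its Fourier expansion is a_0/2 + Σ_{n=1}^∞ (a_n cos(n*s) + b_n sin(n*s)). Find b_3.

b_3 = 1/pi ∫_{-pi}^{pi} v(s) sin(3*s) ds.
Integrating by parts (boundary term plus one more integral), an antiderivative of (-2*s - 4) sin(3*s) is 2*s*cos(3*s)/3 - 2*sin(3*s)/9 + 4*cos(3*s)/3; evaluating from -pi to pi: ∫_{-pi}^{pi} (-2*s - 4) sin(3*s) ds = (-2*pi/3 - 4/3) - (-4/3 + 2*pi/3) = -4*pi/3.
Hence b_3 = (1/pi)·(-4*pi/3) = -4/3.

-4/3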